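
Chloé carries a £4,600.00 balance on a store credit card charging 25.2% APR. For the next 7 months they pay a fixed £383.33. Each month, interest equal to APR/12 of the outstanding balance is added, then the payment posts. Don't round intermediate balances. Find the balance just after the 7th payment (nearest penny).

Monthly rate r = 25.2%/12 = 2.1% = 0.021.
Each month: B ← B·(1+r) − £383.33.
Month 1: interest £96.60; balance after payment £4,313.27.
Month 2: interest £90.58; balance after payment £4,020.52.
Month 3: interest £84.43; balance after payment £3,721.62.
Month 4: interest £78.15; balance after payment £3,416.44.
Month 5: interest £71.75; balance after payment £3,104.86.
Month 6: interest £65.20; balance after payment £2,786.73.
Month 7: interest £58.52; balance after payment £2,461.92.

£2,461.92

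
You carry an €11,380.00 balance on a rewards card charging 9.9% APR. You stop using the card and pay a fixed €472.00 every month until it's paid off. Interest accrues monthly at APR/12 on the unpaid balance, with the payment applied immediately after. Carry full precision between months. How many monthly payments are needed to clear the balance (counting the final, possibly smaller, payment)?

27 months

Monthly rate r = 9.9%/12 = 0.825% = 0.00825.
Recurrence: B ← B·(1+r) − €472.00.
Month 1: interest €93.89; balance after payment €11,001.89.
Month 2: interest €90.77; balance after payment €10,620.65.
Closed form: n = −ln(1 − rB₀/P)/ln(1+r) = −ln(0.80109)/ln(1.00825) ≈ 26.993, so the balance reaches zero during payment 27.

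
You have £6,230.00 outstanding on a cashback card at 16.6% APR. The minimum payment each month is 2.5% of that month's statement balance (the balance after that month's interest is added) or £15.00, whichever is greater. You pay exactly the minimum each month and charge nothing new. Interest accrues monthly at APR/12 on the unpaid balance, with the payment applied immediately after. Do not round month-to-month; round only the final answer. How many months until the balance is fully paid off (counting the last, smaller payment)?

261 months

Monthly rate r = 16.6%/12 = 1.38333% = 0.0138333.
While 2.5% of the post-interest balance exceeds £15.00, each month B ← (B·(1+r))·(1 − 0.025), i.e. B shrinks by the factor (1+r)·0.975 = 0.98849.
This holds for months 1–204. Entering month 205 the balance is £586.96; 2.5% of the post-interest balance is now below £15.00, so the flat £15.00 minimum applies from here.
From month 205 a fixed £15.00 at rate r clears £586.96 in 57 more payments. Total: 204 + 57 = 261 months.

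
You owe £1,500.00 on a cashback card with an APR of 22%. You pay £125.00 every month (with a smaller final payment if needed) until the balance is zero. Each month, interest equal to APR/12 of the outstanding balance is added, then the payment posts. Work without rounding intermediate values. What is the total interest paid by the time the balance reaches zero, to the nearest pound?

£210

Monthly rate r = 22%/12 = 1.83333% = 0.0183333.
Payoff takes n = ⌈−ln(1 − rB₀/P)/ln(1+r)⌉ = ⌈13.676⌉ = 14 payments; the last is £84.78.
Total paid = 13·£125.00 + £84.78 = £1,709.78.
Total interest = total paid − principal = £1,709.78 − £1,500.00 = £209.78.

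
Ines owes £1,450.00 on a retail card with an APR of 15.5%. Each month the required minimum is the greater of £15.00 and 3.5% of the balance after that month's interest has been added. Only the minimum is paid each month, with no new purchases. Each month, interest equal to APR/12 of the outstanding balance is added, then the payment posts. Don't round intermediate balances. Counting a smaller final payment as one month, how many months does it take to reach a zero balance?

90 months

Monthly rate r = 15.5%/12 = 1.29167% = 0.0129167.
While 3.5% of the post-interest balance exceeds £15.00, each month B ← (B·(1+r))·(1 − 0.035), i.e. B shrinks by the factor (1+r)·0.965 = 0.97746.
This holds for months 1–55. Entering month 56 the balance is £413.93; 3.5% of the post-interest balance is now below £15.00, so the flat £15.00 minimum applies from here.
From month 56 a fixed £15.00 at rate r clears £413.93 in 35 more payments. Total: 55 + 35 = 90 months.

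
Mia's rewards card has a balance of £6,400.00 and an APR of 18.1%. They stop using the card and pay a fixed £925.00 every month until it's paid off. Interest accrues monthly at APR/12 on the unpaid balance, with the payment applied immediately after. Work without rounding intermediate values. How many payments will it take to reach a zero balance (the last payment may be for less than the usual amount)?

Monthly rate r = 18.1%/12 = 1.50833% = 0.0150833.
Recurrence: B ← B·(1+r) − £925.00.
Month 1: interest £96.53; balance after payment £5,571.53.
Month 2: interest £84.04; balance after payment £4,730.57.
Closed form: n = −ln(1 − rB₀/P)/ln(1+r) = −ln(0.89564)/ln(1.01508) ≈ 7.362, so the balance reaches zero during payment 8.

8 months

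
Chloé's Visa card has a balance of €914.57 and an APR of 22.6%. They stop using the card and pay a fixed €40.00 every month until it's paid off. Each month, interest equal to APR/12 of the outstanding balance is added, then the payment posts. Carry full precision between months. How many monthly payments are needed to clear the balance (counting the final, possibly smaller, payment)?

31 payments

Monthly rate r = 22.6%/12 = 1.88333% = 0.0188333.
Recurrence: B ← B·(1+r) − €40.00.
Month 1: interest €17.22; balance after payment €891.79.
Month 2: interest €16.80; balance after payment €868.59.
Closed form: n = −ln(1 − rB₀/P)/ln(1+r) = −ln(0.56939)/ln(1.01883) ≈ 30.185, so the balance reaches zero during payment 31.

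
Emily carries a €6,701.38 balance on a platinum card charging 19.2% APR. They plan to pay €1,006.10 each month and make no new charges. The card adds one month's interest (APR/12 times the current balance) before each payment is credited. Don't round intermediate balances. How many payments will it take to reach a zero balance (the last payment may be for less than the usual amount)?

Monthly rate r = 19.2%/12 = 1.6% = 0.016.
Recurrence: B ← B·(1+r) − €1,006.10.
Month 1: interest €107.22; balance after payment €5,802.50.
Month 2: interest €92.84; balance after payment €4,889.24.
Closed form: n = −ln(1 − rB₀/P)/ln(1+r) = −ln(0.89343)/ln(1.016) ≈ 7.099, so the balance reaches zero during payment 8.

8 months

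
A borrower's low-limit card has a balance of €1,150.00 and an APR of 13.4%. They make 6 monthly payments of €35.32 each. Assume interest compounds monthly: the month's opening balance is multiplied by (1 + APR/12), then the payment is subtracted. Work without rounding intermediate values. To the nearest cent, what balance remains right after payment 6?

Monthly rate r = 13.4%/12 = 1.11667% = 0.0111667.
Each month: B ← B·(1+r) − €35.32.
Month 1: interest €12.84; balance after payment €1,127.52.
Month 2: interest €12.59; balance after payment €1,104.79.
Month 3: interest €12.34; balance after payment €1,081.81.
Month 4: interest €12.08; balance after payment €1,058.57.
Month 5: interest €11.82; balance after payment €1,035.07.
Month 6: interest €11.56; balance after payment €1,011.31.

€1,011.31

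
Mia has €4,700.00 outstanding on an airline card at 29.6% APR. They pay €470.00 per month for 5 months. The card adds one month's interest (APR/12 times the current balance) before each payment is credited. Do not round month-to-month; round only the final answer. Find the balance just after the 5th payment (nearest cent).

€2,840.15

Monthly rate r = 29.6%/12 = 2.46667% = 0.0246667.
Each month: B ← B·(1+r) − €470.00.
Month 1: interest €115.93; balance after payment €4,345.93.
Month 2: interest €107.20; balance after payment €3,983.13.
Month 3: interest €98.25; balance after payment €3,611.38.
Month 4: interest €89.08; balance after payment €3,230.46.
Month 5: interest €79.68; balance after payment €2,840.15.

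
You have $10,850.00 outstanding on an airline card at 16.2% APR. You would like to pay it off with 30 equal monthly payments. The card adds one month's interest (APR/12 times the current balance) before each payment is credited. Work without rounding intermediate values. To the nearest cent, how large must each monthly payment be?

Monthly rate r = 16.2%/12 = 1.35% = 0.0135.
Level-payment amortization: P = B₀·r / (1 − (1+r)^(−n)) = 10850.00·0.0135 / (1 − 1.0135^(−30)).
Denominator 1 − (1+r)^(−30) = 0.331213637.
P = 146.475 / 0.331213637 ≈ 442.24.

$442.24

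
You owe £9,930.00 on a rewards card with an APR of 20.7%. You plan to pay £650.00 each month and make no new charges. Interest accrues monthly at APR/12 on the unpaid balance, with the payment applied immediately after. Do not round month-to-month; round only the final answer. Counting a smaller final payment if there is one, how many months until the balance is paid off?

Monthly rate r = 20.7%/12 = 1.725% = 0.01725.
Recurrence: B ← B·(1+r) − £650.00.
Month 1: interest £171.29; balance after payment £9,451.29.
Month 2: interest £163.03; balance after payment £8,964.33.
Closed form: n = −ln(1 − rB₀/P)/ln(1+r) = −ln(0.73647)/ln(1.01725) ≈ 17.885, so the balance reaches zero during payment 18.

18 payments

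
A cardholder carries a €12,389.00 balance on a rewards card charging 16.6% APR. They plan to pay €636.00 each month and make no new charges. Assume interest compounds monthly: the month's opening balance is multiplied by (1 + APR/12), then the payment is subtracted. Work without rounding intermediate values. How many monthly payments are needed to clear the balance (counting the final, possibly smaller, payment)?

23 months

Monthly rate r = 16.6%/12 = 1.38333% = 0.0138333.
Recurrence: B ← B·(1+r) − €636.00.
Month 1: interest €171.38; balance after payment €11,924.38.
Month 2: interest €164.95; balance after payment €11,453.34.
Closed form: n = −ln(1 − rB₀/P)/ln(1+r) = −ln(0.73053)/ln(1.01383) ≈ 22.854, so the balance reaches zero during payment 23.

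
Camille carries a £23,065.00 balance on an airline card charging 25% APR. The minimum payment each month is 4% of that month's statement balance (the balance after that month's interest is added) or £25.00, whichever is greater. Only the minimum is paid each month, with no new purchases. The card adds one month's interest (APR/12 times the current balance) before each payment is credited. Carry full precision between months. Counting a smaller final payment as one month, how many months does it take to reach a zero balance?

215 months

Monthly rate r = 25%/12 = 2.08333% = 0.0208333.
While 4% of the post-interest balance exceeds £25.00, each month B ← (B·(1+r))·(1 − 0.04), i.e. B shrinks by the factor (1+r)·0.96 = 0.98.
This holds for months 1–180. Entering month 181 the balance is £607.64; 4% of the post-interest balance is now below £25.00, so the flat £25.00 minimum applies from here.
From month 181 a fixed £25.00 at rate r clears £607.64 in 35 more payments. Total: 180 + 35 = 215 months.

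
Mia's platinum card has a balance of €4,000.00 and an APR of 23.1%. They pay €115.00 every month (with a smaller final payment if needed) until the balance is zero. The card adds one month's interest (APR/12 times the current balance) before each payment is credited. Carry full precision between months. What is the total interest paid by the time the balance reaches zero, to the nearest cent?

Monthly rate r = 23.1%/12 = 1.925% = 0.01925.
Payoff takes n = ⌈−ln(1 − rB₀/P)/ln(1+r)⌉ = ⌈58.076⌉ = 59 payments; the last is €8.86.
Total paid = 58·€115.00 + €8.86 = €6,678.86.
Total interest = total paid − principal = €6,678.86 − €4,000.00 = €2,678.86.

€2,678.86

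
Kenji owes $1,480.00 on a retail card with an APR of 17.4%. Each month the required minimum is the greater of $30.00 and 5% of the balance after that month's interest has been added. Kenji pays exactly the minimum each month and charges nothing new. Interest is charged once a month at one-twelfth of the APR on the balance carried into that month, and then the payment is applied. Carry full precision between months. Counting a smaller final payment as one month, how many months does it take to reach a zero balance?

49 months

Monthly rate r = 17.4%/12 = 1.45% = 0.0145.
While 5% of the post-interest balance exceeds $30.00, each month B ← (B·(1+r))·(1 − 0.05), i.e. B shrinks by the factor (1+r)·0.95 = 0.96377.
This holds for months 1–25. Entering month 26 the balance is $588.37; 5% of the post-interest balance is now below $30.00, so the flat $30.00 minimum applies from here.
From month 26 a fixed $30.00 at rate r clears $588.37 in 24 more payments. Total: 25 + 24 = 49 months.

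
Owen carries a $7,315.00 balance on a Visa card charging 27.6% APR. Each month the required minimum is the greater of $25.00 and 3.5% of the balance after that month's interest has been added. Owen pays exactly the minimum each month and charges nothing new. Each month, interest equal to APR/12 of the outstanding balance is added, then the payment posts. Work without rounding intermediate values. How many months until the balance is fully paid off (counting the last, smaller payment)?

Monthly rate r = 27.6%/12 = 2.3% = 0.023.
While 3.5% of the post-interest balance exceeds $25.00, each month B ← (B·(1+r))·(1 − 0.035), i.e. B shrinks by the factor (1+r)·0.965 = 0.98719.
This holds for months 1–183. Entering month 184 the balance is $691.76; 3.5% of the post-interest balance is now below $25.00, so the flat $25.00 minimum applies from here.
From month 184 a fixed $25.00 at rate r clears $691.76 in 45 more payments. Total: 183 + 45 = 228 months.

228 months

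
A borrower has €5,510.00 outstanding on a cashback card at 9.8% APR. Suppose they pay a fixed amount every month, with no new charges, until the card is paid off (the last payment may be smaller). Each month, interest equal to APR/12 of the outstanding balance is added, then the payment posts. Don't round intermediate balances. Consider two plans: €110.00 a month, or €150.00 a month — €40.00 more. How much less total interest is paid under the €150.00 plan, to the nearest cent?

€537.13

Monthly rate r = 9.8%/12 = 0.816667% = 0.00816667.
At €110.00/mo: n = ⌈−ln(1 − rB₀/P)/ln(1+r)⌉ = 65 payments (last €74.80); total interest = total paid − €5,510.00 = €1,604.80.
At €150.00/mo: 44 payments (last €127.67); total interest €1,067.67.
Interest saved = €1,604.80 − €1,067.67 = €537.13.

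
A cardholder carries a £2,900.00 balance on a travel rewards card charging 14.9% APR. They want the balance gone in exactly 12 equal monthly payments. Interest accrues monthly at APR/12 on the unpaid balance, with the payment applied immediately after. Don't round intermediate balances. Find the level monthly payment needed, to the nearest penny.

£261.61

Monthly rate r = 14.9%/12 = 1.24167% = 0.0124167.
Level-payment amortization: P = B₀·r / (1 − (1+r)^(−n)) = 2900.00·0.0124167 / (1 − 1.01242^(−12)).
Denominator 1 − (1+r)^(−12) = 0.137640072.
P = 36.0083 / 0.137640072 ≈ 261.61.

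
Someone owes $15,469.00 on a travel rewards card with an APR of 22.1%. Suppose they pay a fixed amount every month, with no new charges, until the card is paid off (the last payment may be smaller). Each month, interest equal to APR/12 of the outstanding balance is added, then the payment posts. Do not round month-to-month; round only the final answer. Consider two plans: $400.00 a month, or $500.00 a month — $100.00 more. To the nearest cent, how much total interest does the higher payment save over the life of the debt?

Monthly rate r = 22.1%/12 = 1.84167% = 0.0184167.
At $400.00/mo: n = ⌈−ln(1 − rB₀/P)/ln(1+r)⌉ = 69 payments (last $101.80); total interest = total paid − $15,469.00 = $11,832.80.
At $500.00/mo: 47 payments (last $110.00); total interest $7,641.00.
Interest saved = $11,832.80 − $7,641.00 = $4,191.80.

$4,191.80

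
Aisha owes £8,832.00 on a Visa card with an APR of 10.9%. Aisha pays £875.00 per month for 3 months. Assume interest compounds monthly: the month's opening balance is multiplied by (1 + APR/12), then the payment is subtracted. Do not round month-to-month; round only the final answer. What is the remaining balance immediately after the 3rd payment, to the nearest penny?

£6,425.95

Monthly rate r = 10.9%/12 = 0.908333% = 0.00908333.
Each month: B ← B·(1+r) − £875.00.
Month 1: interest £80.22; balance after payment £8,037.22.
Month 2: interest £73.00; balance after payment £7,235.23.
Month 3: interest £65.72; balance after payment £6,425.95.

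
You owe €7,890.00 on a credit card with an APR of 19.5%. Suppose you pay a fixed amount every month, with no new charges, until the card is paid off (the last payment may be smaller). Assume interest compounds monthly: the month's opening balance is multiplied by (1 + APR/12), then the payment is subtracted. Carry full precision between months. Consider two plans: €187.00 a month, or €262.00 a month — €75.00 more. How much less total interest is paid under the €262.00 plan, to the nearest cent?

Monthly rate r = 19.5%/12 = 1.625% = 0.01625.
At €187.00/mo: n = ⌈−ln(1 − rB₀/P)/ln(1+r)⌉ = 72 payments (last €147.62); total interest = total paid − €7,890.00 = €5,534.62.
At €262.00/mo: 42 payments (last €182.44); total interest €3,034.44.
Interest saved = €5,534.62 − €3,034.44 = €2,500.18.

€2,500.18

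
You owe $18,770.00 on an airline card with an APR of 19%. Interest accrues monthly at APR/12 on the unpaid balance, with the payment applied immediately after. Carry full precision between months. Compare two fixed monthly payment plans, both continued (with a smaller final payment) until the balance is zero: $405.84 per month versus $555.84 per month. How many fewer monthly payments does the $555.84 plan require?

Monthly rate r = 19%/12 = 1.58333% = 0.0158333.
At $405.84/mo: n = ⌈−ln(1 − rB₀/P)/ln(1+r)⌉ = 84 payments (last $361.25); total interest = total paid − $18,770.00 = $15,275.97.
At $555.84/mo: 49 payments (last $388.89); total interest $8,299.21.
Payments saved = 84 − 49 = 35.

35 fewer payments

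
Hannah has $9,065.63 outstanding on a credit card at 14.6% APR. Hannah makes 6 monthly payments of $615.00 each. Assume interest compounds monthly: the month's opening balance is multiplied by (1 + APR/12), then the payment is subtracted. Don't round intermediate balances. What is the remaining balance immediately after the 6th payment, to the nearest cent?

Monthly rate r = 14.6%/12 = 1.21667% = 0.0121667.
Each month: B ← B·(1+r) − $615.00.
Month 1: interest $110.30; balance after payment $8,560.93.
Month 2: interest $104.16; balance after payment $8,050.09.
Month 3: interest $97.94; balance after payment $7,533.03.
Month 4: interest $91.65; balance after payment $7,009.68.
Month 5: interest $85.28; balance after payment $6,479.97.
Month 6: interest $78.84; balance after payment $5,943.81.

$5,943.81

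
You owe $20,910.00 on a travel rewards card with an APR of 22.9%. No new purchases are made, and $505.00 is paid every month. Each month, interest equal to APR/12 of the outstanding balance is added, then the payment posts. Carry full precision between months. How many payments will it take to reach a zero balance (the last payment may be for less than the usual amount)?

Monthly rate r = 22.9%/12 = 1.90833% = 0.0190833.
Recurrence: B ← B·(1+r) − $505.00.
Month 1: interest $399.03; balance after payment $20,804.03.
Month 2: interest $397.01; balance after payment $20,696.04.
Closed form: n = −ln(1 − rB₀/P)/ln(1+r) = −ln(0.20984)/ln(1.01908) ≈ 82.600, so the balance reaches zero during payment 83.

83 payments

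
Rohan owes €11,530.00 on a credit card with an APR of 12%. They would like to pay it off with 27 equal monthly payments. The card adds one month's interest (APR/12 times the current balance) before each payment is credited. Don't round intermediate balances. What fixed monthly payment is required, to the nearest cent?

Monthly rate r = 12%/12 = 1% = 0.01.
Level-payment amortization: P = B₀·r / (1 − (1+r)^(−n)) = 11530.00·0.01 / (1 − 1.01^(−27)).
Denominator 1 − (1+r)^(−27) = 0.235596076.
P = 115.3 / 0.235596076 ≈ 489.40.

€489.40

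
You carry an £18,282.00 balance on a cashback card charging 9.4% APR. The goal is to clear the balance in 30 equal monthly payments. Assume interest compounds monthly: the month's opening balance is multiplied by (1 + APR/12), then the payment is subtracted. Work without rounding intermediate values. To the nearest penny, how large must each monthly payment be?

Monthly rate r = 9.4%/12 = 0.783333% = 0.00783333.
Level-payment amortization: P = B₀·r / (1 − (1+r)^(−n)) = 18282.00·0.00783333 / (1 − 1.00783^(−30)).
Denominator 1 − (1+r)^(−30) = 0.208704942.
P = 143.209 / 0.208704942 ≈ 686.18.

£686.18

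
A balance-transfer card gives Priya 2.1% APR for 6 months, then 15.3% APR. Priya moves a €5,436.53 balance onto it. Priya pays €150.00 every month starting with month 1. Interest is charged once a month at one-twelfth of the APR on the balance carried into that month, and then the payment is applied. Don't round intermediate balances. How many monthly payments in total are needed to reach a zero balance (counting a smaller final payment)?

Promo months 1–6 at r₀ = 2.1%/12 = 0.00175; months 7+ at r₁ = 15.3%/12 = 0.01275.
After month 6: iterate B ← B·(1+r₀) − €150.00 for 6 months → €4,589.92.
Then at r₁ with €150.00/mo: n₂ = −ln(1 − r₁·B/P)/ln(1+r₁) ≈ 39.03 → 40 more payments.

46 months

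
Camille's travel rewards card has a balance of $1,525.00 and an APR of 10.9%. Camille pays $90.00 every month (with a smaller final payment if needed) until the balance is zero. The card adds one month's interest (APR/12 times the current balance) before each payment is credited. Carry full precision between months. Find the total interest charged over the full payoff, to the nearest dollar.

Monthly rate r = 10.9%/12 = 0.908333% = 0.00908333.
Payoff takes n = ⌈−ln(1 − rB₀/P)/ln(1+r)⌉ = ⌈18.483⌉ = 19 payments; the last is $43.60.
Total paid = 18·$90.00 + $43.60 = $1,663.60.
Total interest = total paid − principal = $1,663.60 − $1,525.00 = $138.60.

$139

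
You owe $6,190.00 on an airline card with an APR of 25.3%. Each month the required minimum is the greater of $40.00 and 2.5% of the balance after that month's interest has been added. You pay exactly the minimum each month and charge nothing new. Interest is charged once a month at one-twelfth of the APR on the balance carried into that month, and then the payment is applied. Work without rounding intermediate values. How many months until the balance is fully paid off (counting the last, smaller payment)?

393 months

Monthly rate r = 25.3%/12 = 2.10833% = 0.0210833.
While 2.5% of the post-interest balance exceeds $40.00, each month B ← (B·(1+r))·(1 − 0.025), i.e. B shrinks by the factor (1+r)·0.975 = 0.99556.
This holds for months 1–309. Entering month 310 the balance is $1,563.23; 2.5% of the post-interest balance is now below $40.00, so the flat $40.00 minimum applies from here.
From month 310 a fixed $40.00 at rate r clears $1,563.23 in 84 more payments. Total: 309 + 84 = 393 months.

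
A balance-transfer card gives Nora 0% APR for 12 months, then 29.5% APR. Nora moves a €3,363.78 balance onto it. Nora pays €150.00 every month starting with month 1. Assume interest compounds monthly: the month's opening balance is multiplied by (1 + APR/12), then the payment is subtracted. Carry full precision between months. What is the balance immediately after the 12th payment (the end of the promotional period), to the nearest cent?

Promo months 1–12 at r₀ = 0%/12 = 0; months 13+ at r₁ = 29.5%/12 = 0.0245833.
After month 12 (no interest yet): B = €3,363.78 − 12·€150.00 = €1,563.78.

€1,563.78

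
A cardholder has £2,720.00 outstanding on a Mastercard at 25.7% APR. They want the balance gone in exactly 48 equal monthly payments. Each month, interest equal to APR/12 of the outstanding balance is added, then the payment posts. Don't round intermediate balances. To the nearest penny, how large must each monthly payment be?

Monthly rate r = 25.7%/12 = 2.14167% = 0.0214167.
Level-payment amortization: P = B₀·r / (1 − (1+r)^(−n)) = 2720.00·0.0214167 / (1 − 1.02142^(−48)).
Denominator 1 − (1+r)^(−48) = 0.638374641.
P = 58.2533 / 0.638374641 ≈ 91.25.

£91.25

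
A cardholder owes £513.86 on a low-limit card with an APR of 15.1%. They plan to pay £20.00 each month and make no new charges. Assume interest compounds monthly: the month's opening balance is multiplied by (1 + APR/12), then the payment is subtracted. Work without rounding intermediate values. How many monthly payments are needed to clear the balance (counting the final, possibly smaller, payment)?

32 payments

Monthly rate r = 15.1%/12 = 1.25833% = 0.0125833.
Recurrence: B ← B·(1+r) − £20.00.
Month 1: interest £6.47; balance after payment £500.33.
Month 2: interest £6.30; balance after payment £486.62.
Closed form: n = −ln(1 − rB₀/P)/ln(1+r) = −ln(0.6767)/ln(1.01258) ≈ 31.231, so the balance reaches zero during payment 32.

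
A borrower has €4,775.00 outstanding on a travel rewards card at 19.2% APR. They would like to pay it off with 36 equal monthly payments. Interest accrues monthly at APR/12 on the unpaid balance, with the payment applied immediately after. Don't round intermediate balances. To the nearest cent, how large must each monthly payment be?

€175.52

Monthly rate r = 19.2%/12 = 1.6% = 0.016.
Level-payment amortization: P = B₀·r / (1 − (1+r)^(−n)) = 4775.00·0.016 / (1 − 1.016^(−36)).
Denominator 1 − (1+r)^(−36) = 0.435288654.
P = 76.4 / 0.435288654 ≈ 175.52.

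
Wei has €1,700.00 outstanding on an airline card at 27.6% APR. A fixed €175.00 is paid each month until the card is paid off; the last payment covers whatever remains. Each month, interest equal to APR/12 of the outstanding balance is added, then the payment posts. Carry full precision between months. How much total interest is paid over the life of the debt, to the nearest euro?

€246

Monthly rate r = 27.6%/12 = 2.3% = 0.023.
Payoff takes n = ⌈−ln(1 − rB₀/P)/ln(1+r)⌉ = ⌈11.120⌉ = 12 payments; the last is €21.24.
Total paid = 11·€175.00 + €21.24 = €1,946.24.
Total interest = total paid − principal = €1,946.24 − €1,700.00 = €246.24.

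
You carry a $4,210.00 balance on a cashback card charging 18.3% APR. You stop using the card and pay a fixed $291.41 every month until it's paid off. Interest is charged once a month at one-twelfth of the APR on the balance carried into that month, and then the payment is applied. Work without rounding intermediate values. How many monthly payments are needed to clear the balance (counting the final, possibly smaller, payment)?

17 payments

Monthly rate r = 18.3%/12 = 1.525% = 0.01525.
Recurrence: B ← B·(1+r) − $291.41.
Month 1: interest $64.20; balance after payment $3,982.79.
Month 2: interest $60.74; balance after payment $3,752.12.
Closed form: n = −ln(1 − rB₀/P)/ln(1+r) = −ln(0.77968)/ln(1.01525) ≈ 16.443, so the balance reaches zero during payment 17.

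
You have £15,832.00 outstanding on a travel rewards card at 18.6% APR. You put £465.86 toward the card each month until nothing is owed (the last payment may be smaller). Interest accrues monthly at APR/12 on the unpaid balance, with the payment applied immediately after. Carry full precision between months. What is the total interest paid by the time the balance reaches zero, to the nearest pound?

£6,829

Monthly rate r = 18.6%/12 = 1.55% = 0.0155.
Payoff takes n = ⌈−ln(1 − rB₀/P)/ln(1+r)⌉ = ⌈48.641⌉ = 49 payments; the last is £299.40.
Total paid = 48·£465.86 + £299.40 = £22,660.68.
Total interest = total paid − principal = £22,660.68 − £15,832.00 = £6,828.68.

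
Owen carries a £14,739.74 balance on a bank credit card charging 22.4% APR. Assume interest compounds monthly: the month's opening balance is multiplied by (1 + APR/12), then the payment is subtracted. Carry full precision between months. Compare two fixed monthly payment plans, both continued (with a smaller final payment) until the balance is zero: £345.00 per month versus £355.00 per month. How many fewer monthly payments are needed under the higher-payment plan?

6 fewer payments

Monthly rate r = 22.4%/12 = 1.86667% = 0.0186667.
At £345.00/mo: n = ⌈−ln(1 − rB₀/P)/ln(1+r)⌉ = 87 payments (last £122.78); total interest = total paid − £14,739.74 = £15,053.04.
At £355.00/mo: 81 payments (last £236.80); total interest £13,897.06.
Payments saved = 87 − 81 = 6.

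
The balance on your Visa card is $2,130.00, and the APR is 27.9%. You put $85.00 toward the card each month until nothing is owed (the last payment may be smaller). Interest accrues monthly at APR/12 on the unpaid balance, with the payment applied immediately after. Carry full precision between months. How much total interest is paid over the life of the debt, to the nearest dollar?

$1,101

Monthly rate r = 27.9%/12 = 2.325% = 0.02325.
Payoff takes n = ⌈−ln(1 − rB₀/P)/ln(1+r)⌉ = ⌈38.016⌉ = 39 payments; the last is $1.37.
Total paid = 38·$85.00 + $1.37 = $3,231.37.
Total interest = total paid − principal = $3,231.37 − $2,130.00 = $1,101.37.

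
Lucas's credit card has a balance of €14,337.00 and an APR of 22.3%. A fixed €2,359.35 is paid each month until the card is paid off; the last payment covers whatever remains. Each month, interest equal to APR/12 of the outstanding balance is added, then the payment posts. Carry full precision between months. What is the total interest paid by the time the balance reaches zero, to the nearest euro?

Monthly rate r = 22.3%/12 = 1.85833% = 0.0185833.
Payoff takes n = ⌈−ln(1 − rB₀/P)/ln(1+r)⌉ = ⌈6.508⌉ = 7 payments; the last is €1,203.37.
Total paid = 6·€2,359.35 + €1,203.37 = €15,359.47.
Total interest = total paid − principal = €15,359.47 − €14,337.00 = €1,022.47.

€1,022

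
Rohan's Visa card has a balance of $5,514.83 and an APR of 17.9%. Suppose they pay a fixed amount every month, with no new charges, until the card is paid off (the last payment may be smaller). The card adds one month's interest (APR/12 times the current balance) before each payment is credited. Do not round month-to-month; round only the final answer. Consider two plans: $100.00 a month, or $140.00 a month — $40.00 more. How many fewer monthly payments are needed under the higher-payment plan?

57 fewer payments

Monthly rate r = 17.9%/12 = 1.49167% = 0.0149167.
At $100.00/mo: n = ⌈−ln(1 − rB₀/P)/ln(1+r)⌉ = 117 payments (last $80.86); total interest = total paid − $5,514.83 = $6,166.03.
At $140.00/mo: 60 payments (last $115.11); total interest $2,860.28.
Payments saved = 117 − 60 = 57.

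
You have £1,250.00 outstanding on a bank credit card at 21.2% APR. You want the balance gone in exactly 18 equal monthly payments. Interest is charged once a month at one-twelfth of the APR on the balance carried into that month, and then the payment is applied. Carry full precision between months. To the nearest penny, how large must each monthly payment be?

£81.68

Monthly rate r = 21.2%/12 = 1.76667% = 0.0176667.
Level-payment amortization: P = B₀·r / (1 − (1+r)^(−n)) = 1250.00·0.0176667 / (1 − 1.01767^(−18)).
Denominator 1 − (1+r)^(−18) = 0.270374326.
P = 22.0833 / 0.270374326 ≈ 81.68.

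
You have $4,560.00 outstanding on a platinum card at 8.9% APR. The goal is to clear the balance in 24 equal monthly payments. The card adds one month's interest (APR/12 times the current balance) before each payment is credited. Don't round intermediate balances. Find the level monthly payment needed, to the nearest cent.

Monthly rate r = 8.9%/12 = 0.741667% = 0.00741667.
Level-payment amortization: P = B₀·r / (1 − (1+r)^(−n)) = 4560.00·0.00741667 / (1 − 1.00742^(−24)).
Denominator 1 − (1+r)^(−24) = 0.162507661.
P = 33.82 / 0.162507661 ≈ 208.11.

$208.11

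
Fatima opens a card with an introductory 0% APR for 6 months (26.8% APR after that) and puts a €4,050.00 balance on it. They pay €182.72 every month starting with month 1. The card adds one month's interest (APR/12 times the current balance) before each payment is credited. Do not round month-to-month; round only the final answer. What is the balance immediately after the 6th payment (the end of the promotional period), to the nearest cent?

Promo months 1–6 at r₀ = 0%/12 = 0; months 7+ at r₁ = 26.8%/12 = 0.0223333.
After month 6 (no interest yet): B = €4,050.00 − 6·€182.72 = €2,953.68.

€2,953.68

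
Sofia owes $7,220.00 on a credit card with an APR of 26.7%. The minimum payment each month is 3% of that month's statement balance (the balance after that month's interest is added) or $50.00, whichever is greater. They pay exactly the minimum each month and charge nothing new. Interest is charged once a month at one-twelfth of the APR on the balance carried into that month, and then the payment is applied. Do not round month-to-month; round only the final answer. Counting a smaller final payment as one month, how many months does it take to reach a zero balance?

235 months

Monthly rate r = 26.7%/12 = 2.225% = 0.02225.
While 3% of the post-interest balance exceeds $50.00, each month B ← (B·(1+r))·(1 − 0.03), i.e. B shrinks by the factor (1+r)·0.97 = 0.99158.
This holds for months 1–177. Entering month 178 the balance is $1,617.13; 3% of the post-interest balance is now below $50.00, so the flat $50.00 minimum applies from here.
From month 178 a fixed $50.00 at rate r clears $1,617.13 in 58 more payments. Total: 177 + 58 = 235 months.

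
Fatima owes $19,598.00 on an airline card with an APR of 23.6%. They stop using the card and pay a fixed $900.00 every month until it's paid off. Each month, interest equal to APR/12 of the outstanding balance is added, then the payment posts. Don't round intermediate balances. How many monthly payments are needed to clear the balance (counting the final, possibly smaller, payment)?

Monthly rate r = 23.6%/12 = 1.96667% = 0.0196667.
Recurrence: B ← B·(1+r) − $900.00.
Month 1: interest $385.43; balance after payment $19,083.43.
Month 2: interest $375.31; balance after payment $18,558.73.
Closed form: n = −ln(1 − rB₀/P)/ln(1+r) = −ln(0.57175)/ln(1.01967) ≈ 28.705, so the balance reaches zero during payment 29.

29 months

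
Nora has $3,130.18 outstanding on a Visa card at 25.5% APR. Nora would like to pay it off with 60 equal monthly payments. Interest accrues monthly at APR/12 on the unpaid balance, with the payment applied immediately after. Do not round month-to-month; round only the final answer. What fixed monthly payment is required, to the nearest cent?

Monthly rate r = 25.5%/12 = 2.125% = 0.02125.
Level-payment amortization: P = B₀·r / (1 − (1+r)^(−n)) = 3130.18·0.02125 / (1 − 1.02125^(−60)).
Denominator 1 − (1+r)^(−60) = 0.71681136.
P = 66.5163 / 0.71681136 ≈ 92.79.

$92.79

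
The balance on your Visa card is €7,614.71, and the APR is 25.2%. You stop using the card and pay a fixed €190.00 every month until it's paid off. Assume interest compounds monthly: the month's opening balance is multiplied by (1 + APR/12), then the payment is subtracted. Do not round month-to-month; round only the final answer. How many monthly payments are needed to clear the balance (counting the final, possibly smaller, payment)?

89 payments

Monthly rate r = 25.2%/12 = 2.1% = 0.021.
Recurrence: B ← B·(1+r) − €190.00.
Month 1: interest €159.91; balance after payment €7,584.62.
Month 2: interest €159.28; balance after payment €7,553.90.
Closed form: n = −ln(1 − rB₀/P)/ln(1+r) = −ln(0.15837)/ln(1.021) ≈ 88.670, so the balance reaches zero during payment 89.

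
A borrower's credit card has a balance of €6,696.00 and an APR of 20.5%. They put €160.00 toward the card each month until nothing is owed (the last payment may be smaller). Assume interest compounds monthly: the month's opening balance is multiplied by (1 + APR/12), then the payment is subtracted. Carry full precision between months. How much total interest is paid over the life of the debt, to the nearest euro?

Monthly rate r = 20.5%/12 = 1.70833% = 0.0170833.
Payoff takes n = ⌈−ln(1 − rB₀/P)/ln(1+r)⌉ = ⌈74.092⌉ = 75 payments; the last is €14.82.
Total paid = 74·€160.00 + €14.82 = €11,854.82.
Total interest = total paid − principal = €11,854.82 − €6,696.00 = €5,158.82.

€5,159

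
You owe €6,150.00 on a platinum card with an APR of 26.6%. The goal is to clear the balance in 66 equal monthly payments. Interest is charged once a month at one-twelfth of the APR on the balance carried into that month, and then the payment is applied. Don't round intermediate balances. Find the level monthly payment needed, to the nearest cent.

Monthly rate r = 26.6%/12 = 2.21667% = 0.0221667.
Level-payment amortization: P = B₀·r / (1 − (1+r)^(−n)) = 6150.00·0.0221667 / (1 − 1.02217^(−66)).
Denominator 1 − (1+r)^(−66) = 0.764729836.
P = 136.325 / 0.764729836 ≈ 178.27.

€178.27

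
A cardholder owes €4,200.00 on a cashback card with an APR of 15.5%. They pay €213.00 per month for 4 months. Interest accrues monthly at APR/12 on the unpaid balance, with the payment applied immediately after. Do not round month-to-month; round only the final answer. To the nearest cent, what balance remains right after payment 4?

€3,552.59

Monthly rate r = 15.5%/12 = 1.29167% = 0.0129167.
Each month: B ← B·(1+r) − €213.00.
Month 1: interest €54.25; balance after payment €4,041.25.
Month 2: interest €52.20; balance after payment €3,880.45.
Month 3: interest €50.12; balance after payment €3,717.57.
Month 4: interest €48.02; balance after payment €3,552.59.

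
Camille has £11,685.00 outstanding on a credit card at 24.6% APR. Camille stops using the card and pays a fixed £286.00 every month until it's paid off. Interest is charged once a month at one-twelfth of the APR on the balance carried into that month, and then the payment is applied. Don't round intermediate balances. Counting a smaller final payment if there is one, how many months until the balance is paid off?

Monthly rate r = 24.6%/12 = 2.05% = 0.0205.
Recurrence: B ← B·(1+r) − £286.00.
Month 1: interest £239.54; balance after payment £11,638.54.
Month 2: interest £238.59; balance after payment £11,591.13.
Closed form: n = −ln(1 − rB₀/P)/ln(1+r) = −ln(0.16244)/ln(1.0205) ≈ 89.562, so the balance reaches zero during payment 90.

90 months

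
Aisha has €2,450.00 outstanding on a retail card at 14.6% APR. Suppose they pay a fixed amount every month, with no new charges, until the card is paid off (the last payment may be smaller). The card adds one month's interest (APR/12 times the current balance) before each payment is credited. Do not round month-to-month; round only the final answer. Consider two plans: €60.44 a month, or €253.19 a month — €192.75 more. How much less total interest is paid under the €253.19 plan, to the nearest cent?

€773.85

Monthly rate r = 14.6%/12 = 1.21667% = 0.0121667.
At €60.44/mo: n = ⌈−ln(1 − rB₀/P)/ln(1+r)⌉ = 57 payments (last €12.03); total interest = total paid − €2,450.00 = €946.67.
At €253.19/mo: 11 payments (last €90.92); total interest €172.82.
Interest saved = €946.67 − €172.82 = €773.85.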